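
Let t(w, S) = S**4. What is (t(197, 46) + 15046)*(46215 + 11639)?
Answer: 259909210708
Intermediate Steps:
(t(197, 46) + 15046)*(46215 + 11639) = (46**4 + 15046)*(46215 + 11639) = (4477456 + 15046)*57854 = 4492502*57854 = 259909210708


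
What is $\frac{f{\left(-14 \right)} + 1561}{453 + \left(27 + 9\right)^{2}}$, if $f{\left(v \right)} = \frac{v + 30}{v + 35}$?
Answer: $\frac{32797}{36729} \approx 0.89295$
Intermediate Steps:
$f{\left(v \right)} = \frac{30 + v}{35 + v}$
$\frac{f{\left(-14 \right)} + 1561}{453 + \left(27 + 9\right)^{2}} = \frac{\frac{30 - 14}{35 - 14} + 1561}{453 + \left(27 + 9\right)^{2}} = \frac{\frac{1}{21} \cdot 16 + 1561}{453 + 36^{2}} = \frac{\frac{1}{21} \cdot 16 + 1561}{453 + 1296} = \frac{\frac{16}{21} + 1561}{1749} = \frac{32797}{21} \cdot \frac{1}{1749} = \frac{32797}{36729}$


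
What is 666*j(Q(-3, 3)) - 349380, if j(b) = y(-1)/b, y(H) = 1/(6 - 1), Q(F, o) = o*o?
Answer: -1746826/5 ≈ -3.4937e+5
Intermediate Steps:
Q(F, o) = o²
y(H) = ⅕ (y(H) = 1/5 = ⅕)
j(b) = 1/(5*b)
666*j(Q(-3, 3)) - 349380 = 666*(1/(5*(3²))) - 349380 = 666*((⅕)/9) - 349380 = 666*((⅕)*(⅑)) - 349380 = 666*(1/45) - 349380 = 74/5 - 349380 = -1746826/5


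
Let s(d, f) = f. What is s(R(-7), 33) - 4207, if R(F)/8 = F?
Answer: -4174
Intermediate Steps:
R(F) = 8*F
s(R(-7), 33) - 4207 = 33 - 4207 = -4174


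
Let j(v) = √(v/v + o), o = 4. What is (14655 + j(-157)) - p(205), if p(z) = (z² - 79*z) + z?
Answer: -11380 + √5 ≈ -11378.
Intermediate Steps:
j(v) = √5 (j(v) = √(v/v + 4) = √(1 + 4) = √5)
p(z) = z² - 78*z
(14655 + j(-157)) - p(205) = (14655 + √5) - 205*(-78 + 205) = (14655 + √5) - 205*127 = (14655 + √5) - 1*26035 = (14655 + √5) - 26035 = -11380 + √5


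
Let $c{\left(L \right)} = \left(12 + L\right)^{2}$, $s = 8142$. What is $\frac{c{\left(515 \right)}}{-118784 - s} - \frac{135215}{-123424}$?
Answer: $- \frac{8558062503}{7832857312} \approx -1.0926$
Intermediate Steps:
$\frac{c{\left(515 \right)}}{-118784 - s} - \frac{135215}{-123424} = \frac{\left(12 + 515\right)^{2}}{-118784 - 8142} - \frac{135215}{-123424} = \frac{527^{2}}{-118784 - 8142} - - \frac{135215}{123424} = \frac{277729}{-126926} + \frac{135215}{123424} = 277729 \left(- \frac{1}{126926}\right) + \frac{135215}{123424} = - \frac{277729}{126926} + \frac{135215}{123424} = - \frac{8558062503}{7832857312}$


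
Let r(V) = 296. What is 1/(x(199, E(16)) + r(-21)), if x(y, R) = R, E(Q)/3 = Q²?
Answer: 1/1064 ≈ 0.00093985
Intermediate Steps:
E(Q) = 3*Q²
1/(x(199, E(16)) + r(-21)) = 1/(3*16² + 296) = 1/(3*256 + 296) = 1/(768 + 296) = 1/1064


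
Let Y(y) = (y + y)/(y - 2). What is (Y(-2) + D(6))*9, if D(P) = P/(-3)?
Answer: -9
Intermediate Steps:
Y(y) = 2*y/(-2 + y) (Y(y) = (2*y)/(-2 + y) = 2*y/(-2 + y))
D(P) = -P/3 (D(P) = P*(-⅓) = -P/3)
(Y(-2) + D(6))*9 = (2*(-2)/(-2 - 2) - ⅓*6)*9 = (2*(-2)/(-4) - 2)*9 = (2*(-2)*(-¼) - 2)*9 = (1 - 2)*9 = -1*9 = -9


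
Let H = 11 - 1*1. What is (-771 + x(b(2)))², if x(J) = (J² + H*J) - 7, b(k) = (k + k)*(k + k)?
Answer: 131044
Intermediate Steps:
H = 10 (H = 11 - 1 = 10)
b(k) = 4*k² (b(k) = (2*k)*(2*k) = 4*k²)
x(J) = -7 + J² + 10*J (x(J) = (J² + 10*J) - 7 = -7 + J² + 10*J)
(-771 + x(b(2)))² = (-771 + (-7 + (4*2²)² + 10*(4*2²)))² = (-771 + (-7 + (4*4)² + 10*(4*4)))² = (-771 + (-7 + 16² + 10*16))² = (-771 + (-7 + 256 + 160))² = (-771 + 409)² = (-362)² = 131044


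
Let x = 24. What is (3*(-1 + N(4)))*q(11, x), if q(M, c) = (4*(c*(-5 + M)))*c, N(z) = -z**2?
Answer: -705024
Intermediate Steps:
q(M, c) = 4*c**2*(-5 + M) (q(M, c) = (4*c*(-5 + M))*c = 4*c**2*(-5 + M))
(3*(-1 + N(4)))*q(11, x) = (3*(-1 - 1*4**2))*(4*24**2*(-5 + 11)) = (3*(-1 - 1*16))*(4*576*6) = (3*(-1 - 16))*13824 = (3*(-17))*13824 = -51*13824 = -705024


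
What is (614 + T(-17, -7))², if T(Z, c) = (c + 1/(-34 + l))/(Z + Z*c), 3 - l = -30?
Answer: 980316100/2601 ≈ 3.7690e+5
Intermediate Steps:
l = 33 (l = 3 - 1*(-30) = 3 + 30 = 33)
T(Z, c) = (-1 + c)/(Z + Z*c) (T(Z, c) = (c + 1/(-34 + 33))/(Z + Z*c) = (c + 1/(-1))/(Z + Z*c) = (c - 1)/(Z + Z*c) = (-1 + c)/(Z + Z*c))
(614 + T(-17, -7))² = (614 + (-1 - 7)/((-17)*(1 - 7)))² = (614 - 1/17*(-8)/(-6))² = (614 - 1/17*(-⅙)*(-8))² = (614 - 4/51)² = (31310/51)² = 980316100/2601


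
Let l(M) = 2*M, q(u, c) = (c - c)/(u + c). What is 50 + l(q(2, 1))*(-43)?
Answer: 50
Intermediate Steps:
q(u, c) = 0 (q(u, c) = 0/(c + u) = 0)
50 + l(q(2, 1))*(-43) = 50 + (2*0)*(-43) = 50 + 0*(-43) = 50 + 0 = 50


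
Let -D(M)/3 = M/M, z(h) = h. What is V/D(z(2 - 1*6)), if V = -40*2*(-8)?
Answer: -640/3 ≈ -213.33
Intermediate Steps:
D(M) = -3 (D(M) = -3*M/M = -3*1 = -3)
V = 640 (V = -80*(-8) = 640)
V/D(z(2 - 1*6)) = 640/(-3) = 640*(-⅓) = -640/3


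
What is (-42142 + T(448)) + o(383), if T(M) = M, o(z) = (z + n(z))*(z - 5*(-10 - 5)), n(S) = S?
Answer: 309134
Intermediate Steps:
o(z) = 2*z*(75 + z) (o(z) = (z + z)*(z - 5*(-10 - 5)) = (2*z)*(z - 5*(-15)) = (2*z)*(z + 75) = (2*z)*(75 + z) = 2*z*(75 + z))
(-42142 + T(448)) + o(383) = (-42142 + 448) + 2*383*(75 + 383) = -41694 + 2*383*458 = -41694 + 350828 = 309134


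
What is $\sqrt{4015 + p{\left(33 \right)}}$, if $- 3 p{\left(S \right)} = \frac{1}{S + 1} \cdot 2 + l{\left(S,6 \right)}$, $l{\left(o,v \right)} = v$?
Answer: $\frac{\sqrt{10437762}}{51} \approx 63.348$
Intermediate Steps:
$p{\left(S \right)} = -2 - \frac{2}{3 \left(1 + S\right)}$ ($p{\left(S \right)} = - \frac{\frac{1}{S + 1} \cdot 2 + 6}{3} = - \frac{\frac{1}{1 + S} 2 + 6}{3} = - \frac{\frac{2}{1 + S} + 6}{3} = - \frac{6 + \frac{2}{1 + S}}{3} = -2 - \frac{2}{3 \left(1 + S\right)}$)
$\sqrt{4015 + p{\left(33 \right)}} = \sqrt{4015 + \frac{2 \left(-4 - 99\right)}{3 \left(1 + 33\right)}} = \sqrt{4015 + \frac{2 \left(-4 - 99\right)}{3 \cdot 34}} = \sqrt{4015 + \frac{2}{3} \cdot \frac{1}{34} \left(-103\right)} = \sqrt{4015 - \frac{103}{51}} = \sqrt{\frac{204662}{51}} = \frac{\sqrt{10437762}}{51}$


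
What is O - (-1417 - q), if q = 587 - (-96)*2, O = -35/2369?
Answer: 5202289/2369 ≈ 2196.0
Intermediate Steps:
O = -35/2369 (O = -35*1/2369 = -35/2369 ≈ -0.014774)
q = 779 (q = 587 - 1*(-192) = 587 + 192 = 779)
O - (-1417 - q) = -35/2369 - (-1417 - 1*779) = -35/2369 - (-1417 - 779) = -35/2369 - 1*(-2196) = -35/2369 + 2196 = 5202289/2369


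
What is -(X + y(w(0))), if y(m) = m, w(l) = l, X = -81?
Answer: 81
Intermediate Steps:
-(X + y(w(0))) = -(-81 + 0) = -1*(-81) = 81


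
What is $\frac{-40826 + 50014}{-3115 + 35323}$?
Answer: $\frac{2297}{8052} \approx 0.28527$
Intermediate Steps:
$\frac{-40826 + 50014}{-3115 + 35323} = \frac{9188}{32208} = 9188 \cdot \frac{1}{32208} = \frac{2297}{8052}$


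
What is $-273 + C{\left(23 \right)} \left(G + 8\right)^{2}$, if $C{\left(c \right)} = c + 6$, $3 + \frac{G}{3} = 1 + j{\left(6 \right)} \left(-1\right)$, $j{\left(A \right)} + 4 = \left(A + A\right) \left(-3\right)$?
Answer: $431363$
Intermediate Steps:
$j{\left(A \right)} = -4 - 6 A$ ($j{\left(A \right)} = -4 + \left(A + A\right) \left(-3\right) = -4 + 2 A \left(-3\right) = -4 - 6 A$)
$G = 114$ ($G = -9 + 3 \left(1 + \left(-4 - 36\right) \left(-1\right)\right) = -9 + 3 \left(1 - -40\right) = -9 + 3 \left(1 + 40\right) = -9 + 3 \cdot 41 = -9 + 123 = 114$)
$C{\left(c \right)} = 6 + c$
$-273 + C{\left(23 \right)} \left(G + 8\right)^{2} = -273 + \left(6 + 23\right) \left(114 + 8\right)^{2} = -273 + 29 \cdot 122^{2} = -273 + 29 \cdot 14884 = -273 + 431636 = 431363$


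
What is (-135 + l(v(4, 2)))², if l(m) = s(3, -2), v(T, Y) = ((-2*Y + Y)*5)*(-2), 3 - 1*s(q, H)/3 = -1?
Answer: 15129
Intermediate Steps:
s(q, H) = 12 (s(q, H) = 9 - 3*(-1) = 9 + 3 = 12)
v(T, Y) = 10*Y (v(T, Y) = (-Y*5)*(-2) = -5*Y*(-2) = 10*Y)
l(m) = 12
(-135 + l(v(4, 2)))² = (-135 + 12)² = (-123)² = 15129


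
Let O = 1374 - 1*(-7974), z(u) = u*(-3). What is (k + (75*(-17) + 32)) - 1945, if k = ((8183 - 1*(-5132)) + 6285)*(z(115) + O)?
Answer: 176455612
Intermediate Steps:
z(u) = -3*u
O = 9348 (O = 1374 + 7974 = 9348)
k = 176458800 (k = ((8183 - 1*(-5132)) + 6285)*(-3*115 + 9348) = ((8183 + 5132) + 6285)*(-345 + 9348) = (13315 + 6285)*9003 = 19600*9003 = 176458800)
(k + (75*(-17) + 32)) - 1945 = (176458800 + (75*(-17) + 32)) - 1945 = (176458800 + (-1275 + 32)) - 1945 = (176458800 - 1243) - 1945 = 176457557 - 1945 = 176455612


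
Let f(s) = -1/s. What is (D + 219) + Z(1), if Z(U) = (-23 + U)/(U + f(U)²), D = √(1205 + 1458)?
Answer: 208 + √2663 ≈ 259.60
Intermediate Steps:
D = √2663 ≈ 51.604
Z(U) = (-23 + U)/(U + U⁻²) (Z(U) = (-23 + U)/(U + (-1/U)²) = (-23 + U)/(U + U⁻²))
(D + 219) + Z(1) = (√2663 + 219) + 1²*(-23 + 1)/(1 + 1³) = (219 + √2663) + 1*(-22)/(1 + 1) = (219 + √2663) + 1*(-22)/2 = (219 + √2663) + 1*(½)*(-22) = (219 + √2663) - 11 = 208 + √2663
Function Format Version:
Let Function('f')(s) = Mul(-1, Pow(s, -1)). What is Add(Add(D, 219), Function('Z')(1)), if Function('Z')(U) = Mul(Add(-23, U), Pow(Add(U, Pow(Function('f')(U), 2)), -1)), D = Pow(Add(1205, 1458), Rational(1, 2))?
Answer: Add(208, Pow(2663, Rational(1, 2))) ≈ 259.60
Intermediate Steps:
D = Pow(2663, Rational(1, 2)) ≈ 51.604
Function('Z')(U) = Mul(Pow(Add(U, Pow(U, -2)), -1), Add(-23, U)) (Function('Z')(U) = Mul(Add(-23, U), Pow(Add(U, Pow(Mul(-1, Pow(U, -1)), 2)), -1)) = Mul(Add(-23, U), Pow(Add(U, Pow(U, -2)), -1)) = Mul(Pow(Add(U, Pow(U, -2)), -1), Add(-23, U)))
Add(Add(D, 219), Function('Z')(1)) = Add(Add(Pow(2663, Rational(1, 2)), 219), Mul(Pow(1, 2), Pow(Add(1, Pow(1, 3)), -1), Add(-23, 1))) = Add(Add(219, Pow(2663, Rational(1, 2))), Mul(1, Pow(Add(1, 1), -1), -22)) = Add(Add(219, Pow(2663, Rational(1, 2))), Mul(1, Pow(2, -1), -22)) = Add(Add(219, Pow(2663, Rational(1, 2))), Mul(1, Rational(1, 2), -22)) = Add(Add(219, Pow(2663, Rational(1, 2))), -11) = Add(208, Pow(2663, Rational(1, 2)))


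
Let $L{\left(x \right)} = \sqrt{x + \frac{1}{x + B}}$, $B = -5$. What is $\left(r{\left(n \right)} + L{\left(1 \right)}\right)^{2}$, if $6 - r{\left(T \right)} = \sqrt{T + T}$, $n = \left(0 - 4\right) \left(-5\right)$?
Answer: $\frac{\left(12 + \sqrt{3} - 4 \sqrt{10}\right)^{2}}{4} \approx 0.29319$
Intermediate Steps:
$n = 20$ ($n = \left(-4\right) \left(-5\right) = 20$)
$L{\left(x \right)} = \sqrt{x + \frac{1}{-5 + x}}$ ($L{\left(x \right)} = \sqrt{x + \frac{1}{x - 5}} = \sqrt{x + \frac{1}{-5 + x}}$)
$r{\left(T \right)} = 6 - \sqrt{2} \sqrt{T}$ ($r{\left(T \right)} = 6 - \sqrt{T + T} = 6 - \sqrt{2 T} = 6 - \sqrt{2} \sqrt{T}$)
$\left(r{\left(n \right)} + L{\left(1 \right)}\right)^{2} = \left(\left(6 - \sqrt{2} \sqrt{20}\right) + \sqrt{\frac{1 + 1 \left(-5 + 1\right)}{-5 + 1}}\right)^{2} = \left(\left(6 - \sqrt{2} \cdot 2 \sqrt{5}\right) + \sqrt{\frac{1 + 1 \left(-4\right)}{-4}}\right)^{2} = \left(\left(6 - 2 \sqrt{10}\right) + \sqrt{- \frac{1 - 4}{4}}\right)^{2} = \left(\left(6 - 2 \sqrt{10}\right) + \sqrt{\left(- \frac{1}{4}\right) \left(-3\right)}\right)^{2} = \left(\left(6 - 2 \sqrt{10}\right) + \sqrt{\frac{3}{4}}\right)^{2} = \left(\left(6 - 2 \sqrt{10}\right) + \frac{\sqrt{3}}{2}\right)^{2} = \left(6 + \frac{\sqrt{3}}{2} - 2 \sqrt{10}\right)^{2}$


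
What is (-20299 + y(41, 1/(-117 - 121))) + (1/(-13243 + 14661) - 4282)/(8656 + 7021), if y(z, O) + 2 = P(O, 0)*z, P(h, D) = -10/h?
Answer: 1717905016219/22229986 ≈ 77279.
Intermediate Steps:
y(z, O) = -2 - 10*z/O (y(z, O) = -2 + (-10/O)*z = -2 - 10*z/O)
(-20299 + y(41, 1/(-117 - 121))) + (1/(-13243 + 14661) - 4282)/(8656 + 7021) = (-20299 + (-2 - 10*41/1/(-117 - 121))) + (1/(-13243 + 14661) - 4282)/(8656 + 7021) = (-20299 + (-2 - 10*41/1/(-238))) + (1/1418 - 4282)/15677 = (-20299 + (-2 - 10*41/(-1/238))) + (1/1418 - 4282)*(1/15677) = (-20299 + (-2 - 10*41*(-238))) - 6071875/1418*1/15677 = (-20299 + (-2 + 97580)) - 6071875/22229986 = (-20299 + 97578) - 6071875/22229986 = 77279 - 6071875/22229986 = 1717905016219/22229986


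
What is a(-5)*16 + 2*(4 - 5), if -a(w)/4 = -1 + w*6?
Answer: 1982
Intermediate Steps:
a(w) = 4 - 24*w (a(w) = -4*(-1 + w*6) = -4*(-1 + 6*w) = 4 - 24*w)
a(-5)*16 + 2*(4 - 5) = (4 - 24*(-5))*16 + 2*(4 - 5) = (4 + 120)*16 + 2*(-1) = 124*16 - 2 = 1984 - 2 = 1982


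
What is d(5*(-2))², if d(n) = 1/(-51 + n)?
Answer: 1/3721 ≈ 0.00026874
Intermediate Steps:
d(5*(-2))² = (1/(-51 + 5*(-2)))² = (1/(-51 - 10))² = (1/(-61))² = (-1/61)² = 1/3721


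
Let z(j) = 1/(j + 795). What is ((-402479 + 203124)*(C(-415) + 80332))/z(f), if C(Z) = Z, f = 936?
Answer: -27578038469085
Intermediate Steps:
z(j) = 1/(795 + j)
((-402479 + 203124)*(C(-415) + 80332))/z(f) = ((-402479 + 203124)*(-415 + 80332))/(1/(795 + 936)) = (-199355*79917)/(1/1731) = -15931853535/1/1731 = -15931853535*1731 = -27578038469085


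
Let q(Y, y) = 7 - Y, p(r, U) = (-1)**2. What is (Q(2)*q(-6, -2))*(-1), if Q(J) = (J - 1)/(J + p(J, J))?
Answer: -13/3 ≈ -4.3333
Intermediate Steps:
p(r, U) = 1
Q(J) = (-1 + J)/(1 + J) (Q(J) = (J - 1)/(J + 1) = (-1 + J)/(1 + J))
(Q(2)*q(-6, -2))*(-1) = (((-1 + 2)/(1 + 2))*(7 - 1*(-6)))*(-1) = ((1/3)*(7 + 6))*(-1) = (((1/3)*1)*13)*(-1) = ((1/3)*13)*(-1) = (13/3)*(-1) = -13/3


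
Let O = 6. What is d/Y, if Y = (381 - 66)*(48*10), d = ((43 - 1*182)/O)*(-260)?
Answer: 1807/45360 ≈ 0.039837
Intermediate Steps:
d = 18070/3 (d = ((43 - 1*182)/6)*(-260) = ((43 - 182)*(1/6))*(-260) = -139*1/6*(-260) = -139/6*(-260) = 18070/3 ≈ 6023.3)
Y = 151200 (Y = 315*480 = 151200)
d/Y = (18070/3)/151200 = (18070/3)*(1/151200) = 1807/45360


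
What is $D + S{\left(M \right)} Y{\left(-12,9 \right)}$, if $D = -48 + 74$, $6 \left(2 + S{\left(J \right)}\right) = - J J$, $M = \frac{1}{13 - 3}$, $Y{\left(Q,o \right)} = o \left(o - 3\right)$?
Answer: $- \frac{8209}{100} \approx -82.09$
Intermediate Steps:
$Y{\left(Q,o \right)} = o \left(-3 + o\right)$
$M = \frac{1}{10} \approx 0.1$
$S{\left(J \right)} = -2 - \frac{J^{2}}{6}$ ($S{\left(J \right)} = -2 + \frac{\left(-1\right) J J}{6} = -2 + \frac{\left(-1\right) J^{2}}{6} = -2 - \frac{J^{2}}{6}$)
$D = 26$
$D + S{\left(M \right)} Y{\left(-12,9 \right)} = 26 + \left(-2 - \frac{1}{6 \cdot 100}\right) 9 \left(-3 + 9\right) = 26 + \left(-2 - \frac{1}{600}\right) 9 \cdot 6 = 26 + \left(-2 - \frac{1}{600}\right) 54 = 26 - \frac{10809}{100} = - \frac{8209}{100}$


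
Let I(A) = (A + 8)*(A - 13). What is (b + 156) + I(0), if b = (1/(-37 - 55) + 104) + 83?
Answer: 21987/92 ≈ 238.99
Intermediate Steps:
I(A) = (-13 + A)*(8 + A) (I(A) = (8 + A)*(-13 + A) = (-13 + A)*(8 + A))
b = 17203/92 (b = (1/(-92) + 104) + 83 = (-1/92 + 104) + 83 = 9567/92 + 83 = 17203/92 ≈ 186.99)
(b + 156) + I(0) = (17203/92 + 156) + (-104 + 0² - 5*0) = 31555/92 + (-104 + 0 + 0) = 31555/92 - 104 = 21987/92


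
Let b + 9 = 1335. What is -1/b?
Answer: -1/1326 ≈ -0.00075415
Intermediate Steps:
b = 1326 (b = -9 + 1335 = 1326)
-1/b = -1/1326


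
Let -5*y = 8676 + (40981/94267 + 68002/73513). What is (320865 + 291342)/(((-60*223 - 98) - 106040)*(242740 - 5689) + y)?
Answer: -18022526173305/834050811607746749 ≈ -2.1608e-5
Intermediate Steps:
y = -51089890679/29438615 (y = -(8676 + (40981/94267 + 68002/73513))/5 = -(8676 + (40981*(1/94267) + 68002*(1/73513)))/5 = -(8676 + (383/881 + 6182/6683))/5 = -(8676 + 8005931/5887723)/5 = -⅕*51089890679/5887723 = -51089890679/29438615 ≈ -1735.5)
(320865 + 291342)/(((-60*223 - 98) - 106040)*(242740 - 5689) + y) = (320865 + 291342)/(((-60*223 - 98) - 106040)*(242740 - 5689) - 51089890679/29438615) = 612207/(((-13380 - 98) - 106040)*237051 - 51089890679/29438615) = 612207/((-13478 - 106040)*237051 - 51089890679/29438615) = 612207/(-119518*237051 - 51089890679/29438615) = 612207/(-28331861418 - 51089890679/29438615) = 612207/(-834050811607746749/29438615) = 612207*(-29438615/834050811607746749) = -18022526173305/834050811607746749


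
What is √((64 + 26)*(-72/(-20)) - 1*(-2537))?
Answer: √2861 ≈ 53.488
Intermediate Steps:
√((64 + 26)*(-72/(-20)) - 1*(-2537)) = √(90*(-72*(-1/20)) + 2537) = √(90*(18/5) + 2537) = √(324 + 2537) = √2861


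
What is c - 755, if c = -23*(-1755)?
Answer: 39610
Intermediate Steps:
c = 40365
c - 755 = 40365 - 755 = 39610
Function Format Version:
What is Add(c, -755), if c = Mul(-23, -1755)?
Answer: 39610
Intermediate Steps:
c = 40365
Add(c, -755) = Add(40365, -755) = 39610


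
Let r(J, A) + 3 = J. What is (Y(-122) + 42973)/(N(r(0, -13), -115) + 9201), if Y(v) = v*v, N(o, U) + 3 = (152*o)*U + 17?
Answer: 57857/61655 ≈ 0.93840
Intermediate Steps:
r(J, A) = -3 + J
N(o, U) = 14 + 152*U*o (N(o, U) = -3 + ((152*o)*U + 17) = -3 + (152*U*o + 17) = -3 + (17 + 152*U*o) = 14 + 152*U*o)
Y(v) = v**2
(Y(-122) + 42973)/(N(r(0, -13), -115) + 9201) = ((-122)**2 + 42973)/((14 + 152*(-115)*(-3 + 0)) + 9201) = (14884 + 42973)/((14 + 152*(-115)*(-3)) + 9201) = 57857/((14 + 52440) + 9201) = 57857/(52454 + 9201) = 57857/61655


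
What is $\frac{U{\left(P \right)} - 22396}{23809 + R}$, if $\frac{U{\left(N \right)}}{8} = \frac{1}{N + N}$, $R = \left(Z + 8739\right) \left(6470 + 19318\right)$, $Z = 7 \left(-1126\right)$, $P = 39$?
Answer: $- \frac{174688}{172568175} \approx -0.0010123$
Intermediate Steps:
$Z = -7882$
$R = 22100316$ ($R = \left(-7882 + 8739\right) \left(6470 + 19318\right) = 857 \cdot 25788 = 22100316$)
$U{\left(N \right)} = \frac{4}{N}$ ($U{\left(N \right)} = \frac{8}{N + N} = \frac{8}{2 N} = 8 \frac{1}{2 N} = \frac{4}{N}$)
$\frac{U{\left(P \right)} - 22396}{23809 + R} = \frac{\frac{4}{39} - 22396}{23809 + 22100316} = \frac{4 \cdot \frac{1}{39} - 22396}{22124125} = \left(\frac{4}{39} - 22396\right) \frac{1}{22124125} = \left(- \frac{873440}{39}\right) \frac{1}{22124125} = - \frac{174688}{172568175}$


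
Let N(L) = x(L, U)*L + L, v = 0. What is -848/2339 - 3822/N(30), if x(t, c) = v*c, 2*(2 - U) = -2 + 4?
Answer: -1494183/11695 ≈ -127.76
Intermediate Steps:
U = 1 (U = 2 - (-2 + 4)/2 = 2 - ½*2 = 2 - 1 = 1)
x(t, c) = 0 (x(t, c) = 0*c = 0)
N(L) = L (N(L) = 0*L + L = 0 + L = L)
-848/2339 - 3822/N(30) = -848/2339 - 3822/30 = -848*1/2339 - 3822*1/30 = -848/2339 - 637/5 = -1494183/11695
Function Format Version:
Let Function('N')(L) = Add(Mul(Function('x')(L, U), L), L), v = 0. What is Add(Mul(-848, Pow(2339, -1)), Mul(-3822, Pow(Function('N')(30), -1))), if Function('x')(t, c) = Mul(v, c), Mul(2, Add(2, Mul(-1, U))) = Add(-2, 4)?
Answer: Rational(-1494183, 11695) ≈ -127.76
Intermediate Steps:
U = 1 (U = Add(2, Mul(Rational(-1, 2), Add(-2, 4))) = Add(2, Mul(Rational(-1, 2), 2)) = Add(2, -1) = 1)
Function('x')(t, c) = 0 (Function('x')(t, c) = Mul(0, c) = 0)
Function('N')(L) = L (Function('N')(L) = Add(Mul(0, L), L) = Add(0, L) = L)
Add(Mul(-848, Pow(2339, -1)), Mul(-3822, Pow(Function('N')(30), -1))) = Add(Mul(-848, Pow(2339, -1)), Mul(-3822, Pow(30, -1))) = Add(Mul(-848, Rational(1, 2339)), Mul(-3822, Rational(1, 30))) = Add(Rational(-848, 2339), Rational(-637, 5)) = Rational(-1494183, 11695)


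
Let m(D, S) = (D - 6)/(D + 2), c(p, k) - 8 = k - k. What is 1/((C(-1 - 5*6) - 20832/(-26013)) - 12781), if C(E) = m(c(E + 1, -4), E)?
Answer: -43355/554076864 ≈ -7.8247e-5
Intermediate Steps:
c(p, k) = 8 (c(p, k) = 8 + (k - k) = 8 + 0 = 8)
m(D, S) = (-6 + D)/(2 + D)
C(E) = ⅕ (C(E) = (-6 + 8)/(2 + 8) = 2/10 = (⅒)*2 = ⅕)
1/((C(-1 - 5*6) - 20832/(-26013)) - 12781) = 1/((⅕ - 20832/(-26013)) - 12781) = 1/((⅕ - 20832*(-1/26013)) - 12781) = 1/((⅕ + 6944/8671) - 12781) = 1/(43391/43355 - 12781) = 1/(-554076864/43355) = -43355/554076864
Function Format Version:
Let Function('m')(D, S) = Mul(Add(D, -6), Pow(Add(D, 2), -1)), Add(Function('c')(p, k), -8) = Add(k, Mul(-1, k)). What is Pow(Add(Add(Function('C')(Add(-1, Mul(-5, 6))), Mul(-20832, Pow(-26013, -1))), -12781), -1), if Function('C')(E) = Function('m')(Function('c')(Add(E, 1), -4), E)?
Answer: Rational(-43355, 554076864) ≈ -7.8247e-5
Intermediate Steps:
Function('c')(p, k) = 8 (Function('c')(p, k) = Add(8, Add(k, Mul(-1, k))) = Add(8, 0) = 8)
Function('m')(D, S) = Mul(Pow(Add(2, D), -1), Add(-6, D)) (Function('m')(D, S) = Mul(Add(-6, D), Pow(Add(2, D), -1)) = Mul(Pow(Add(2, D), -1), Add(-6, D)))
Function('C')(E) = Rational(1, 5) (Function('C')(E) = Mul(Pow(Add(2, 8), -1), Add(-6, 8)) = Mul(Pow(10, -1), 2) = Mul(Rational(1, 10), 2) = Rational(1, 5))
Pow(Add(Add(Function('C')(Add(-1, Mul(-5, 6))), Mul(-20832, Pow(-26013, -1))), -12781), -1) = Pow(Add(Add(Rational(1, 5), Mul(-20832, Pow(-26013, -1))), -12781), -1) = Pow(Add(Add(Rational(1, 5), Mul(-20832, Rational(-1, 26013))), -12781), -1) = Pow(Add(Add(Rational(1, 5), Rational(6944, 8671)), -12781), -1) = Pow(Add(Rational(43391, 43355), -12781), -1) = Pow(Rational(-554076864, 43355), -1) = Rational(-43355, 554076864)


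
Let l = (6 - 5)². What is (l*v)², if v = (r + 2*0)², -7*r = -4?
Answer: 256/2401 ≈ 0.10662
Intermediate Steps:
r = 4/7 (r = -⅐*(-4) = 4/7 ≈ 0.57143)
v = 16/49 (v = (4/7 + 2*0)² = (4/7 + 0)² = (4/7)² = 16/49 ≈ 0.32653)
l = 1 (l = 1² = 1)
(l*v)² = (1*(16/49))² = (16/49)² = 256/2401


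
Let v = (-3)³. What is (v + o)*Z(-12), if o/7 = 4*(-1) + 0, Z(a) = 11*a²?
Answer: -87120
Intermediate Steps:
v = -27
o = -28 (o = 7*(4*(-1) + 0) = 7*(-4 + 0) = 7*(-4) = -28)
(v + o)*Z(-12) = (-27 - 28)*(11*(-12)²) = -605*144 = -55*1584 = -87120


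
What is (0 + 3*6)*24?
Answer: 432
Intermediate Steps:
(0 + 3*6)*24 = (0 + 18)*24 = 18*24 = 432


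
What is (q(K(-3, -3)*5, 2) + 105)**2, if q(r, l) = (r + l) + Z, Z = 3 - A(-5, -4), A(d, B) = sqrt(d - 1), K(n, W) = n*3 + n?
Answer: (50 - I*sqrt(6))**2 ≈ 2494.0 - 244.95*I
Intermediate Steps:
K(n, W) = 4*n (K(n, W) = 3*n + n = 4*n)
A(d, B) = sqrt(-1 + d)
Z = 3 - I*sqrt(6) (Z = 3 - sqrt(-1 - 5) = 3 - sqrt(-6) = 3 - I*sqrt(6) ≈ 3.0 - 2.4495*I)
q(r, l) = 3 + l + r - I*sqrt(6) (q(r, l) = (r + l) + (3 - I*sqrt(6)) = (l + r) + (3 - I*sqrt(6)) = 3 + l + r - I*sqrt(6))
(q(K(-3, -3)*5, 2) + 105)**2 = ((3 + 2 + (4*(-3))*5 - I*sqrt(6)) + 105)**2 = ((3 + 2 - 12*5 - I*sqrt(6)) + 105)**2 = ((3 + 2 - 60 - I*sqrt(6)) + 105)**2 = ((-55 - I*sqrt(6)) + 105)**2 = (50 - I*sqrt(6))**2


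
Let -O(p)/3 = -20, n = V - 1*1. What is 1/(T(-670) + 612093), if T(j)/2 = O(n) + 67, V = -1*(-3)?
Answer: 1/612347 ≈ 1.6331e-6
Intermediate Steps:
V = 3
n = 2 (n = 3 - 1*1 = 3 - 1 = 2)
O(p) = 60 (O(p) = -3*(-20) = 60)
T(j) = 254 (T(j) = 2*(60 + 67) = 2*127 = 254)
1/(T(-670) + 612093) = 1/(254 + 612093) = 1/612347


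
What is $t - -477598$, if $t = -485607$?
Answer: $-8009$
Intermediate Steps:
$t - -477598 = -485607 - -477598 = -485607 + 477598 = -8009$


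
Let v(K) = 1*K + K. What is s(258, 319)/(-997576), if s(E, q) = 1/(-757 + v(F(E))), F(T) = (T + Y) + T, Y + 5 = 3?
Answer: -1/270343096 ≈ -3.6990e-9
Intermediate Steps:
Y = -2 (Y = -5 + 3 = -2)
F(T) = -2 + 2*T (F(T) = (T - 2) + T = (-2 + T) + T = -2 + 2*T)
v(K) = 2*K (v(K) = K + K = 2*K)
s(E, q) = 1/(-761 + 4*E) (s(E, q) = 1/(-757 + 2*(-2 + 2*E)) = 1/(-757 + (-4 + 4*E)) = 1/(-761 + 4*E))
s(258, 319)/(-997576) = 1/((-761 + 4*258)*(-997576)) = -1/997576/(-761 + 1032) = -1/997576/271 = (1/271)*(-1/997576) = -1/270343096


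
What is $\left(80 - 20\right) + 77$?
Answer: $137$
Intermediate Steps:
$\left(80 - 20\right) + 77 = 60 + 77 = 137$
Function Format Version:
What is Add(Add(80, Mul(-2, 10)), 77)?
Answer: 137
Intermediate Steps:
Add(Add(80, Mul(-2, 10)), 77) = Add(Add(80, -20), 77) = Add(60, 77) = 137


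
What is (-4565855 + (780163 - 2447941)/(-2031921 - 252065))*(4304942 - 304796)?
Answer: -20857455729851808396/1141993 ≈ -1.8264e+13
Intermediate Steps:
(-4565855 + (780163 - 2447941)/(-2031921 - 252065))*(4304942 - 304796) = (-4565855 - 1667778/(-2283986))*4000146 = (-4565855 - 1667778*(-1/2283986))*4000146 = (-4565855 + 833889/1141993)*4000146 = -5214173615126/1141993*4000146 = -20857455729851808396/1141993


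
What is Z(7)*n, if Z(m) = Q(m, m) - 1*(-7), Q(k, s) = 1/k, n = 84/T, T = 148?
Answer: 150/37 ≈ 4.0541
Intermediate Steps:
n = 21/37 (n = 84/148 = 84*(1/148) = 21/37 ≈ 0.56757)
Z(m) = 7 + 1/m (Z(m) = 1/m - 1*(-7) = 1/m + 7 = 7 + 1/m)
Z(7)*n = (7 + 1/7)*(21/37) = (50/7)*(21/37) = 150/37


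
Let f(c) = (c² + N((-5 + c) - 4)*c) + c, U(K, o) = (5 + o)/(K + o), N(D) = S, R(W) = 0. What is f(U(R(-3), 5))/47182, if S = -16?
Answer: -13/23591 ≈ -0.00055106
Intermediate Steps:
N(D) = -16
U(K, o) = (5 + o)/(K + o)
f(c) = c² - 15*c (f(c) = (c² - 16*c) + c = c² - 15*c)
f(U(R(-3), 5))/47182 = (((5 + 5)/(0 + 5))*(-15 + (5 + 5)/(0 + 5)))/47182 = ((10/5)*(-15 + 10/5))*(1/47182) = (((⅕)*10)*(-15 + (⅕)*10))*(1/47182) = (2*(-15 + 2))*(1/47182) = (2*(-13))*(1/47182) = -26*1/47182 = -13/23591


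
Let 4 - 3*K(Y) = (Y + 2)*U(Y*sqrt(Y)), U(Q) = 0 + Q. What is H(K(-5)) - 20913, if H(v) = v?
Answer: -62735/3 - 5*I*sqrt(5) ≈ -20912.0 - 11.18*I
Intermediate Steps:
U(Q) = Q
K(Y) = 4/3 - Y**(3/2)*(2 + Y)/3 (K(Y) = 4/3 - (Y + 2)*Y*sqrt(Y)/3 = 4/3 - (2 + Y)*Y**(3/2)/3 = 4/3 - Y**(3/2)*(2 + Y)/3)
H(K(-5)) - 20913 = (4/3 - (-10)*I*sqrt(5)/3 - 25*I*sqrt(5)/3) - 20913 = (4/3 + 10*I*sqrt(5)/3 - 25*I*sqrt(5)/3) - 20913 = (4/3 - 5*I*sqrt(5)) - 20913 = -62735/3 - 5*I*sqrt(5)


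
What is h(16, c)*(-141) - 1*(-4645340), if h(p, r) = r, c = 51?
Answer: 4638149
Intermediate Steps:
h(16, c)*(-141) - 1*(-4645340) = 51*(-141) - 1*(-4645340) = -7191 + 4645340 = 4638149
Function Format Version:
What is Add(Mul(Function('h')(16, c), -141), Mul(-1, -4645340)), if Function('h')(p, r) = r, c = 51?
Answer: 4638149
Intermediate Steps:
Add(Mul(Function('h')(16, c), -141), Mul(-1, -4645340)) = Add(Mul(51, -141), Mul(-1, -4645340)) = Add(-7191, 4645340) = 4638149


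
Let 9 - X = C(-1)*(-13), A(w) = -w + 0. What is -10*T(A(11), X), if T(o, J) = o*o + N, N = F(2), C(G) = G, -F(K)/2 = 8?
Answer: -1050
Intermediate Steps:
F(K) = -16 (F(K) = -2*8 = -16)
N = -16
A(w) = -w
X = -4 (X = 9 - (-1)*(-13) = 9 - 1*13 = 9 - 13 = -4)
T(o, J) = -16 + o**2 (T(o, J) = o*o - 16 = o**2 - 16 = -16 + o**2)
-10*T(A(11), X) = -10*(-16 + (-1*11)**2) = -10*(-16 + (-11)**2) = -10*(-16 + 121) = -10*105 = -1050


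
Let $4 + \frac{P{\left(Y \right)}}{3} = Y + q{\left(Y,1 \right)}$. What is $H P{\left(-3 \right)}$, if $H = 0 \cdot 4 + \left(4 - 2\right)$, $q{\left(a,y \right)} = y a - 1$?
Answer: $-66$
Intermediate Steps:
$q{\left(a,y \right)} = -1 + a y$ ($q{\left(a,y \right)} = a y - 1 = -1 + a y$)
$H = 2$ ($H = 0 + \left(4 - 2\right) = 0 + 2 = 2$)
$P{\left(Y \right)} = -15 + 6 Y$ ($P{\left(Y \right)} = -12 + 3 \left(Y + \left(-1 + Y 1\right)\right) = -12 + 3 \left(Y + \left(-1 + Y\right)\right) = -12 + 3 \left(-1 + 2 Y\right) = -12 + \left(-3 + 6 Y\right) = -15 + 6 Y$)
$H P{\left(-3 \right)} = 2 \left(-15 + 6 \left(-3\right)\right) = 2 \left(-15 - 18\right) = 2 \left(-33\right) = -66$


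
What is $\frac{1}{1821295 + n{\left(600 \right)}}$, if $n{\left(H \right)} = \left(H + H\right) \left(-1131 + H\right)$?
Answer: $\frac{1}{1184095} \approx 8.4453 \cdot 10^{-7}$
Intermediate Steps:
$n{\left(H \right)} = 2 H \left(-1131 + H\right)$
$\frac{1}{1821295 + n{\left(600 \right)}} = \frac{1}{1821295 + 2 \cdot 600 \left(-1131 + 600\right)} = \frac{1}{1821295 + 2 \cdot 600 \left(-531\right)} = \frac{1}{1821295 - 637200} = \frac{1}{1184095}$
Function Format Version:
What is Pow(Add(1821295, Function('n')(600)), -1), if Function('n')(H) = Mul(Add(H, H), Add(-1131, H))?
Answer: Rational(1, 1184095) ≈ 8.4453e-7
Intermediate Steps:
Function('n')(H) = Mul(2, H, Add(-1131, H)) (Function('n')(H) = Mul(Mul(2, H), Add(-1131, H)) = Mul(2, H, Add(-1131, H)))
Pow(Add(1821295, Function('n')(600)), -1) = Pow(Add(1821295, Mul(2, 600, Add(-1131, 600))), -1) = Pow(Add(1821295, Mul(2, 600, -531)), -1) = Pow(Add(1821295, -637200), -1) = Pow(1184095, -1) = Rational(1, 1184095)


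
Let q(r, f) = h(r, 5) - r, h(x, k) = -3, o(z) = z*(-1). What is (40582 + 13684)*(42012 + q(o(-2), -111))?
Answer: 2279551862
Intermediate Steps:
o(z) = -z
q(r, f) = -3 - r
(40582 + 13684)*(42012 + q(o(-2), -111)) = (40582 + 13684)*(42012 + (-3 - (-1)*(-2))) = 54266*(42012 + (-3 - 1*2)) = 54266*(42012 + (-3 - 2)) = 54266*(42012 - 5) = 54266*42007 = 2279551862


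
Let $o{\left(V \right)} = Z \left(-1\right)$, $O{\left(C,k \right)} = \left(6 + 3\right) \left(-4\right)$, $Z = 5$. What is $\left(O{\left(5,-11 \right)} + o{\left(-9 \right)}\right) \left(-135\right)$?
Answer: $5535$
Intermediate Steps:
$O{\left(C,k \right)} = -36$ ($O{\left(C,k \right)} = 9 \left(-4\right) = -36$)
$o{\left(V \right)} = -5$ ($o{\left(V \right)} = 5 \left(-1\right) = -5$)
$\left(O{\left(5,-11 \right)} + o{\left(-9 \right)}\right) \left(-135\right) = \left(-36 - 5\right) \left(-135\right) = \left(-41\right) \left(-135\right) = 5535$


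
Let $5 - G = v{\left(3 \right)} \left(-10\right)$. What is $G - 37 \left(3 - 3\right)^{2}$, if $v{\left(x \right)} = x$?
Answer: $35$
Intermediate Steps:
$G = 35$ ($G = 5 - 3 \left(-10\right) = 5 - -30 = 5 + 30 = 35$)
$G - 37 \left(3 - 3\right)^{2} = 35 - 37 \left(3 - 3\right)^{2} = 35 - 37 \cdot 0^{2} = 35 - 0 = 35 + 0 = 35$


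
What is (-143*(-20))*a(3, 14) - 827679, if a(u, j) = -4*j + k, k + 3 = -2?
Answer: -1002139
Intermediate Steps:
k = -5 (k = -3 - 2 = -5)
a(u, j) = -5 - 4*j (a(u, j) = -4*j - 5 = -5 - 4*j)
(-143*(-20))*a(3, 14) - 827679 = (-143*(-20))*(-5 - 4*14) - 827679 = 2860*(-5 - 56) - 827679 = 2860*(-61) - 827679 = -174460 - 827679 = -1002139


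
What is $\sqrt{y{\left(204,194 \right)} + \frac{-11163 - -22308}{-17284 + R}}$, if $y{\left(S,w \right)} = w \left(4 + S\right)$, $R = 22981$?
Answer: $\frac{\sqrt{16169386393}}{633} \approx 200.88$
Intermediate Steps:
$\sqrt{y{\left(204,194 \right)} + \frac{-11163 - -22308}{-17284 + R}} = \sqrt{194 \left(4 + 204\right) + \frac{-11163 - -22308}{-17284 + 22981}} = \sqrt{194 \cdot 208 + \frac{-11163 + 22308}{5697}} = \sqrt{40352 + 11145 \cdot \frac{1}{5697}} = \sqrt{40352 + \frac{3715}{1899}} = \sqrt{\frac{76632163}{1899}} = \frac{\sqrt{16169386393}}{633}$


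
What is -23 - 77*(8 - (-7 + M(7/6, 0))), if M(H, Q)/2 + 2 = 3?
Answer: -1024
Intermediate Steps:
M(H, Q) = 2 (M(H, Q) = -4 + 2*3 = -4 + 6 = 2)
-23 - 77*(8 - (-7 + M(7/6, 0))) = -23 - 77*(8 - (-7 + 2)) = -23 - 77*(8 - 1*(-5)) = -23 - 77*(8 + 5) = -23 - 77*13 = -23 - 1001 = -1024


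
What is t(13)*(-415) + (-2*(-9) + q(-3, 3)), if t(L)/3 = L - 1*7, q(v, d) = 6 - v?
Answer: -7443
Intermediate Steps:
t(L) = -21 + 3*L (t(L) = 3*(L - 1*7) = 3*(L - 7) = 3*(-7 + L) = -21 + 3*L)
t(13)*(-415) + (-2*(-9) + q(-3, 3)) = (-21 + 3*13)*(-415) + (-2*(-9) + (6 - 1*(-3))) = (-21 + 39)*(-415) + (18 + (6 + 3)) = 18*(-415) + (18 + 9) = -7470 + 27 = -7443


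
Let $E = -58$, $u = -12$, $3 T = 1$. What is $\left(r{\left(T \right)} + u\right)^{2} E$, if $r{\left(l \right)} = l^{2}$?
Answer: $- \frac{664042}{81} \approx -8198.0$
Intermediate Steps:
$T = \frac{1}{3}$ ($T = \frac{1}{3} \cdot 1 = \frac{1}{3} \approx 0.33333$)
$\left(r{\left(T \right)} + u\right)^{2} E = \left(\left(\frac{1}{3}\right)^{2} - 12\right)^{2} \left(-58\right) = \left(\frac{1}{9} - 12\right)^{2} \left(-58\right) = \left(- \frac{107}{9}\right)^{2} \left(-58\right) = \frac{11449}{81} \left(-58\right) = - \frac{664042}{81}$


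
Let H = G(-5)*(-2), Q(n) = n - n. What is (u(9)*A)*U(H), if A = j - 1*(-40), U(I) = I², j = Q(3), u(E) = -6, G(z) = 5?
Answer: -24000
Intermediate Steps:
Q(n) = 0
j = 0
H = -10 (H = 5*(-2) = -10)
A = 40 (A = 0 - 1*(-40) = 0 + 40 = 40)
(u(9)*A)*U(H) = -6*40*(-10)² = -240*100 = -24000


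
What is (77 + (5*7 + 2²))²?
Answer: 13456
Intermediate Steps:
(77 + (5*7 + 2²))² = (77 + (35 + 4))² = (77 + 39)² = 116² = 13456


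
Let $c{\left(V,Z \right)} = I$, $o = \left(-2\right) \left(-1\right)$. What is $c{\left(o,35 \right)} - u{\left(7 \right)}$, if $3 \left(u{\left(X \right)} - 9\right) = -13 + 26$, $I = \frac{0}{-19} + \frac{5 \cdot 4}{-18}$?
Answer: $- \frac{130}{9} \approx -14.444$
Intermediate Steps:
$o = 2$
$I = - \frac{10}{9}$ ($I = 0 \left(- \frac{1}{19}\right) + 20 \left(- \frac{1}{18}\right) = 0 - \frac{10}{9} = - \frac{10}{9} \approx -1.1111$)
$c{\left(V,Z \right)} = - \frac{10}{9}$
$u{\left(X \right)} = \frac{40}{3}$ ($u{\left(X \right)} = 9 + \frac{-13 + 26}{3} = 9 + \frac{1}{3} \cdot 13 = 9 + \frac{13}{3} = \frac{40}{3}$)
$c{\left(o,35 \right)} - u{\left(7 \right)} = - \frac{10}{9} - \frac{40}{3} = - \frac{130}{9}$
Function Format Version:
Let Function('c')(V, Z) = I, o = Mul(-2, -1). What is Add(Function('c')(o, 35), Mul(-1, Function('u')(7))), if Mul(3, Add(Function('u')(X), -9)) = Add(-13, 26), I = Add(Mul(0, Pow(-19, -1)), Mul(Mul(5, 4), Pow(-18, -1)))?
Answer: Rational(-130, 9) ≈ -14.444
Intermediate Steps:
o = 2
I = Rational(-10, 9) (I = Add(Mul(0, Rational(-1, 19)), Mul(20, Rational(-1, 18))) = Add(0, Rational(-10, 9)) = Rational(-10, 9) ≈ -1.1111)
Function('c')(V, Z) = Rational(-10, 9)
Function('u')(X) = Rational(40, 3) (Function('u')(X) = Add(9, Mul(Rational(1, 3), Add(-13, 26))) = Add(9, Mul(Rational(1, 3), 13)) = Add(9, Rational(13, 3)) = Rational(40, 3))
Add(Function('c')(o, 35), Mul(-1, Function('u')(7))) = Add(Rational(-10, 9), Mul(-1, Rational(40, 3))) = Add(Rational(-10, 9), Rational(-40, 3)) = Rational(-130, 9)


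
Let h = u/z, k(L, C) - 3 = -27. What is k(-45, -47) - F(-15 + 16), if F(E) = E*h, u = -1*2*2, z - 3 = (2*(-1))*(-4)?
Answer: -260/11 ≈ -23.636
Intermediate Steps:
k(L, C) = -24 (k(L, C) = 3 - 27 = -24)
z = 11 (z = 3 + (2*(-1))*(-4) = 3 - 2*(-4) = 3 + 8 = 11)
u = -4 (u = -2*2 = -4)
h = -4/11 ≈ -0.36364
F(E) = -4*E/11 (F(E) = E*(-4/11) = -4*E/11)
k(-45, -47) - F(-15 + 16) = -24 - (-4)*(-15 + 16)/11 = -24 - (-4)/11 = -24 - 1*(-4/11) = -24 + 4/11 = -260/11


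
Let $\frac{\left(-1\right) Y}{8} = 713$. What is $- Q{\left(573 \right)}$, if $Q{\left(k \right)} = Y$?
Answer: $5704$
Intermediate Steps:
$Y = -5704$ ($Y = \left(-8\right) 713 = -5704$)
$Q{\left(k \right)} = -5704$
$- Q{\left(573 \right)} = \left(-1\right) \left(-5704\right) = 5704$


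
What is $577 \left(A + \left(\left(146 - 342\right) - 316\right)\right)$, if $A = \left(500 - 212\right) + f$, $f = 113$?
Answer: $-64047$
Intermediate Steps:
$A = 401$ ($A = \left(500 - 212\right) + 113 = 288 + 113 = 401$)
$577 \left(A + \left(\left(146 - 342\right) - 316\right)\right) = 577 \left(401 + \left(\left(146 - 342\right) - 316\right)\right) = 577 \left(401 - 512\right) = 577 \left(-111\right) = -64047$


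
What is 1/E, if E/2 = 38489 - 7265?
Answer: 1/62448 ≈ 1.6013e-5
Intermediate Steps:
E = 62448 (E = 2*(38489 - 7265) = 2*31224 = 62448)
1/E = 1/62448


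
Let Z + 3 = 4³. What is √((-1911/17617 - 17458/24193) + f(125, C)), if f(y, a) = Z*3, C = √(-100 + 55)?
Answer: √33091770749379473534/426208081 ≈ 13.497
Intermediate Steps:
Z = 61 (Z = -3 + 4³ = -3 + 64 = 61)
C = 3*I*√5 (C = √(-45) = 3*I*√5 ≈ 6.7082*I)
f(y, a) = 183 (f(y, a) = 61*3 = 183)
√((-1911/17617 - 17458/24193) + f(125, C)) = √((-1911/17617 - 17458/24193) + 183) = √(-353790409/426208081 + 183) = √(77642288414/426208081) = √33091770749379473534/426208081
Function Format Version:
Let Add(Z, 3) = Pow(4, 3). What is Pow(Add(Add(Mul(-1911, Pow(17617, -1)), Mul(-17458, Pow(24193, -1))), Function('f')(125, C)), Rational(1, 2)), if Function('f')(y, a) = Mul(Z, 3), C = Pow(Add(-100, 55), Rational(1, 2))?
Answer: Mul(Rational(1, 426208081), Pow(33091770749379473534, Rational(1, 2))) ≈ 13.497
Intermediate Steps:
Z = 61 (Z = Add(-3, Pow(4, 3)) = Add(-3, 64) = 61)
C = Mul(3, I, Pow(5, Rational(1, 2))) (C = Pow(-45, Rational(1, 2)) = Mul(3, I, Pow(5, Rational(1, 2))) ≈ Mul(6.7082, I))
Function('f')(y, a) = 183 (Function('f')(y, a) = Mul(61, 3) = 183)
Pow(Add(Add(Mul(-1911, Pow(17617, -1)), Mul(-17458, Pow(24193, -1))), Function('f')(125, C)), Rational(1, 2)) = Pow(Add(Add(Mul(-1911, Pow(17617, -1)), Mul(-17458, Pow(24193, -1))), 183), Rational(1, 2)) = Pow(Add(Add(Mul(-1911, Rational(1, 17617)), Mul(-17458, Rational(1, 24193))), 183), Rational(1, 2)) = Pow(Add(Add(Rational(-1911, 17617), Rational(-17458, 24193)), 183), Rational(1, 2)) = Pow(Add(Rational(-353790409, 426208081), 183), Rational(1, 2)) = Pow(Rational(77642288414, 426208081), Rational(1, 2)) = Mul(Rational(1, 426208081), Pow(33091770749379473534, Rational(1, 2)))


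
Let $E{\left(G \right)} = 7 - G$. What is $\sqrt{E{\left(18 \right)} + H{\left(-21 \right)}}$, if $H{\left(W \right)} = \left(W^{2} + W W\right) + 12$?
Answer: $\sqrt{883} \approx 29.715$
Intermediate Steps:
$H{\left(W \right)} = 12 + 2 W^{2}$ ($H{\left(W \right)} = \left(W^{2} + W^{2}\right) + 12 = 2 W^{2} + 12 = 12 + 2 W^{2}$)
$\sqrt{E{\left(18 \right)} + H{\left(-21 \right)}} = \sqrt{\left(7 - 18\right) + \left(12 + 2 \left(-21\right)^{2}\right)} = \sqrt{\left(7 - 18\right) + \left(12 + 2 \cdot 441\right)} = \sqrt{-11 + \left(12 + 882\right)} = \sqrt{-11 + 894} = \sqrt{883}$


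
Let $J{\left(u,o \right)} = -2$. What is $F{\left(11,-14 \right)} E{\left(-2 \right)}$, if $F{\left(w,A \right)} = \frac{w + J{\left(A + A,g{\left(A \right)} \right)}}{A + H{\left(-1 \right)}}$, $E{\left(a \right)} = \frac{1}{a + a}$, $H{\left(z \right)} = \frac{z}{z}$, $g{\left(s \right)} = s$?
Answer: $\frac{9}{52} \approx 0.17308$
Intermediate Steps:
$H{\left(z \right)} = 1$
$E{\left(a \right)} = \frac{1}{2 a}$
$F{\left(w,A \right)} = \frac{-2 + w}{1 + A}$ ($F{\left(w,A \right)} = \frac{w - 2}{A + 1} = \frac{-2 + w}{1 + A}$)
$F{\left(11,-14 \right)} E{\left(-2 \right)} = \frac{-2 + 11}{1 - 14} \frac{1}{2 \left(-2\right)} = \frac{1}{-13} \cdot 9 \cdot \frac{1}{2} \left(- \frac{1}{2}\right) = \left(- \frac{1}{13}\right) 9 \left(- \frac{1}{4}\right) = \left(- \frac{9}{13}\right) \left(- \frac{1}{4}\right) = \frac{9}{52}$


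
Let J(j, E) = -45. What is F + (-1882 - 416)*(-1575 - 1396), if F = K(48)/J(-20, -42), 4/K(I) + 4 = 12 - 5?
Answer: 921693326/135 ≈ 6.8274e+6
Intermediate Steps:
K(I) = 4/3 (K(I) = 4/(-4 + (12 - 5)) = 4/(-4 + 7) = 4/3)
F = -4/135 (F = (4/3)/(-45) = (4/3)*(-1/45) = -4/135 ≈ -0.029630)
F + (-1882 - 416)*(-1575 - 1396) = -4/135 + (-1882 - 416)*(-1575 - 1396) = -4/135 - 2298*(-2971) = -4/135 + 6827358 = 921693326/135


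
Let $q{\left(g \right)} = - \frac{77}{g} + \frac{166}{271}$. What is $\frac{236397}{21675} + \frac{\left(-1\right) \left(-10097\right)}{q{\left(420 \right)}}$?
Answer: $\frac{1186730352721}{50423275} \approx 23535.0$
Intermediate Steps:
$q{\left(g \right)} = \frac{166}{271} - \frac{77}{g}$ ($q{\left(g \right)} = - \frac{77}{g} + 166 \cdot \frac{1}{271} = - \frac{77}{g} + \frac{166}{271} = \frac{166}{271} - \frac{77}{g}$)
$\frac{236397}{21675} + \frac{\left(-1\right) \left(-10097\right)}{q{\left(420 \right)}} = \frac{236397}{21675} + \frac{\left(-1\right) \left(-10097\right)}{\frac{166}{271} - \frac{77}{420}} = 236397 \cdot \frac{1}{21675} + \frac{10097}{\frac{166}{271} - \frac{11}{60}} = \frac{78799}{7225} + \frac{10097}{\frac{166}{271} - \frac{11}{60}} = \frac{78799}{7225} + \frac{10097}{\frac{6979}{16260}} = \frac{78799}{7225} + 10097 \cdot \frac{16260}{6979} = \frac{78799}{7225} + \frac{164177220}{6979} = \frac{1186730352721}{50423275}$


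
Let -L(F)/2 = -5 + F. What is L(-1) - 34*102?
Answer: -3456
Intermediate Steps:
L(F) = 10 - 2*F (L(F) = -2*(-5 + F) = 10 - 2*F)
L(-1) - 34*102 = (10 - 2*(-1)) - 34*102 = (10 + 2) - 3468 = 12 - 3468 = -3456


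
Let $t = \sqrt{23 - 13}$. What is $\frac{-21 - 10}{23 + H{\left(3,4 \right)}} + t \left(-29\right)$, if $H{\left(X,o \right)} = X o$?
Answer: $- \frac{31}{35} - 29 \sqrt{10} \approx -92.592$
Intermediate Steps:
$t = \sqrt{10}$ ($t = \sqrt{23 - 13} = \sqrt{10} \approx 3.1623$)
$\frac{-21 - 10}{23 + H{\left(3,4 \right)}} + t \left(-29\right) = \frac{-21 - 10}{23 + 3 \cdot 4} + \sqrt{10} \left(-29\right) = - \frac{31}{23 + 12} - 29 \sqrt{10} = - \frac{31}{35} - 29 \sqrt{10}$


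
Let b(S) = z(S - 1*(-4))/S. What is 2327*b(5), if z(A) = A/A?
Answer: 2327/5 ≈ 465.40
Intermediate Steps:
z(A) = 1
b(S) = 1/S
2327*b(5) = 2327/5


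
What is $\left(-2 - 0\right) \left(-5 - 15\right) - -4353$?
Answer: $4393$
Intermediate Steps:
$\left(-2 - 0\right) \left(-5 - 15\right) - -4353 = \left(-2 + 0\right) \left(-20\right) + 4353 = \left(-2\right) \left(-20\right) + 4353 = 40 + 4353 = 4393$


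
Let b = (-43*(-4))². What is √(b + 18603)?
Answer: √48187 ≈ 219.52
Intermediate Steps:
b = 29584 (b = 172² = 29584)
√(b + 18603) = √(29584 + 18603) = √48187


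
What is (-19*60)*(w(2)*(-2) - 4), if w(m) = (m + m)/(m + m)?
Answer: 6840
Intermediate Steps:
w(m) = 1 (w(m) = (2*m)/((2*m)) = (2*m)*(1/(2*m)) = 1)
(-19*60)*(w(2)*(-2) - 4) = (-19*60)*(1*(-2) - 4) = -1140*(-2 - 4) = -1140*(-6) = 6840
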